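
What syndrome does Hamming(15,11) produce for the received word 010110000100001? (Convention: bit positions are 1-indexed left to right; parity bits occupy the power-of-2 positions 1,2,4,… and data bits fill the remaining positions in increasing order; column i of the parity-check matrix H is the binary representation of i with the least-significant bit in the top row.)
Syndrome s = H · r^T (mod 2), r = 010110000100001:
  s[0] = (101010101010101)·(010110000100001) mod 2 = 0+0+0+0+1+0+0+0+0+0+0+0+0+0+1 mod 2 = 0
  s[1] = (011001100110011)·(010110000100001) mod 2 = 0+1+0+0+0+0+0+0+0+1+0+0+0+0+1 mod 2 = 1
  s[2] = (000111100001111)·(010110000100001) mod 2 = 0+0+0+1+1+0+0+0+0+0+0+0+0+0+1 mod 2 = 1
  s[3] = (000000011111111)·(010110000100001) mod 2 = 0+0+0+0+0+0+0+0+0+1+0+0+0+0+1 mod 2 = 0
Syndrome = 0110
Non-zero syndrome: error at position 6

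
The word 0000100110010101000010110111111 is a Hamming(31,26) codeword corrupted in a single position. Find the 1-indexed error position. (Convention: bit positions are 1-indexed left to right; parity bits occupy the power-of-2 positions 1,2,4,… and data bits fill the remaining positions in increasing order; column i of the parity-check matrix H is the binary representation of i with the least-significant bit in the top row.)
Syndrome s = H · r^T (mod 2), r = 0000100110010101000010110111111:
  s[0] = (1010101010101010101010101010101)·(0000100110010101000010110111111) mod 2 = 0+0+0+0+1+0+0+0+1+0+0+0+0+0+0+0+0+0+0+0+1+0+1+0+0+0+1+0+1+0+1 mod 2 = 1
  s[1] = (0110011001100110011001100110011)·(0000100110010101000010110111111) mod 2 = 0+0+0+0+0+0+0+0+0+0+0+0+0+1+0+0+0+0+0+0+0+0+1+0+0+1+1+0+0+1+1 mod 2 = 0
  s[2] = (0001111000011110000111100001111)·(0000100110010101000010110111111) mod 2 = 0+0+0+0+1+0+0+0+0+0+0+1+0+1+0+0+0+0+0+0+1+0+1+0+0+0+0+1+1+1+1 mod 2 = 1
  s[3] = (0000000111111110000000011111111)·(0000100110010101000010110111111) mod 2 = 0+0+0+0+0+0+0+1+1+0+0+1+0+1+0+0+0+0+0+0+0+0+0+1+0+1+1+1+1+1+1 mod 2 = 1
  s[4] = (0000000000000001111111111111111)·(0000100110010101000010110111111) mod 2 = 0+0+0+0+0+0+0+0+0+0+0+0+0+0+0+1+0+0+0+0+1+0+1+1+0+1+1+1+1+1+1 mod 2 = 0
Syndrome = 10110
Column i of H is the binary representation of i, so the syndrome is the binary index of the flipped bit.
Read s = 10110 with s[0] as LSB: 1·2^0 + 0·2^1 + 1·2^2 + 1·2^3 + 0·2^4 = 13.
Error is at bit position 13.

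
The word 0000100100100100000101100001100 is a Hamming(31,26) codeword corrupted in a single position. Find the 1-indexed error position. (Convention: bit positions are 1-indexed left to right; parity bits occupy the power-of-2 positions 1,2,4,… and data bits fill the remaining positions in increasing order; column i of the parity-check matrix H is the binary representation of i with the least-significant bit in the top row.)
Syndrome s = H · r^T (mod 2), r = 0000100100100100000101100001100:
  s[0] = (1010101010101010101010101010101)·(0000100100100100000101100001100) mod 2 = 0+0+0+0+1+0+0+0+0+0+1+0+0+0+0+0+0+0+0+0+0+0+1+0+0+0+0+0+1+0+0 mod 2 = 0
  s[1] = (0110011001100110011001100110011)·(0000100100100100000101100001100) mod 2 = 0+0+0+0+0+0+0+0+0+0+1+0+0+1+0+0+0+0+0+0+0+1+1+0+0+0+0+0+0+0+0 mod 2 = 0
  s[2] = (0001111000011110000111100001111)·(0000100100100100000101100001100) mod 2 = 0+0+0+0+1+0+0+0+0+0+0+0+0+1+0+0+0+0+0+1+0+1+1+0+0+0+0+1+1+0+0 mod 2 = 1
  s[3] = (0000000111111110000000011111111)·(0000100100100100000101100001100) mod 2 = 0+0+0+0+0+0+0+1+0+0+1+0+0+1+0+0+0+0+0+0+0+0+0+0+0+0+0+1+1+0+0 mod 2 = 1
  s[4] = (0000000000000001111111111111111)·(0000100100100100000101100001100) mod 2 = 0+0+0+0+0+0+0+0+0+0+0+0+0+0+0+0+0+0+0+1+0+1+1+0+0+0+0+1+1+0+0 mod 2 = 1
Syndrome = 00111
Column i of H is the binary representation of i, so the syndrome is the binary index of the flipped bit.
Read s = 00111 with s[0] as LSB: 0·2^0 + 0·2^1 + 1·2^2 + 1·2^3 + 1·2^4 = 28.
Error is at bit position 28.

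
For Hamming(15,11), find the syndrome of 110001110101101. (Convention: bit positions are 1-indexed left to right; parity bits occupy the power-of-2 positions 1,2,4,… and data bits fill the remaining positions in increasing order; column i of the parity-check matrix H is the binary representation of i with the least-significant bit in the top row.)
Syndrome s = H · r^T (mod 2), r = 110001110101101:
  s[0] = (101010101010101)·(110001110101101) mod 2 = 1+0+0+0+0+0+1+0+0+0+0+0+1+0+1 mod 2 = 0
  s[1] = (011001100110011)·(110001110101101) mod 2 = 0+1+0+0+0+1+1+0+0+1+0+0+0+0+1 mod 2 = 1
  s[2] = (000111100001111)·(110001110101101) mod 2 = 0+0+0+0+0+1+1+0+0+0+0+1+1+0+1 mod 2 = 1
  s[3] = (000000011111111)·(110001110101101) mod 2 = 0+0+0+0+0+0+0+1+0+1+0+1+1+0+1 mod 2 = 1
Syndrome = 0111
Non-zero syndrome: error at position 14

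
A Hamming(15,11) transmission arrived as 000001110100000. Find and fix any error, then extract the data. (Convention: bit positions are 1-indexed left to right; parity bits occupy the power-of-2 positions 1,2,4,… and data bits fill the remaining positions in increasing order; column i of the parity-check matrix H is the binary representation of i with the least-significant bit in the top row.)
Syndrome s = H · r^T (mod 2), r = 000001110100000:
  s[0] = (101010101010101)·(000001110100000) mod 2 = 0+0+0+0+0+0+1+0+0+0+0+0+0+0+0 mod 2 = 1
  s[1] = (011001100110011)·(000001110100000) mod 2 = 0+0+0+0+0+1+1+0+0+1+0+0+0+0+0 mod 2 = 1
  s[2] = (000111100001111)·(000001110100000) mod 2 = 0+0+0+0+0+1+1+0+0+0+0+0+0+0+0 mod 2 = 0
  s[3] = (000000011111111)·(000001110100000) mod 2 = 0+0+0+0+0+0+0+1+0+1+0+0+0+0+0 mod 2 = 0
Syndrome = 1100
Column 3 of H equals this syndrome → error at bit 3 (1-indexed).
Flip bit 3: 000001110100000 → 001001110100000
Extract data bits at positions {3,5,6,7,9,10,11,12,13,14,15}: 10110100000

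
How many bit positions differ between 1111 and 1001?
XOR = 0110, count of 1s = 2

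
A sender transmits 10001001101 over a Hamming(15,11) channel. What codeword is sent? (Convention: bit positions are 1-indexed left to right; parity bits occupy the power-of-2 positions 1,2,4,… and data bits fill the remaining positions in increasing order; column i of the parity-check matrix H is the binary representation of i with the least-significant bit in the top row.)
Codeword c = d · G (mod 2), d = 10001001101:
  c[0] = d·G[:,0] = (10001001101)·(11011010101) mod 2 = 1+0+0+0+1+0+0+0+1+0+1 mod 2 = 0
  c[1] = d·G[:,1] = (10001001101)·(10110110011) mod 2 = 1+0+0+0+0+0+0+0+0+0+1 mod 2 = 0
  c[2] = d·G[:,2] = (10001001101)·(10000000000) mod 2 = 1+0+0+0+0+0+0+0+0+0+0 mod 2 = 1
  c[3] = d·G[:,3] = (10001001101)·(01110001111) mod 2 = 0+0+0+0+0+0+0+1+1+0+1 mod 2 = 1
  c[4] = d·G[:,4] = (10001001101)·(01000000000) mod 2 = 0+0+0+0+0+0+0+0+0+0+0 mod 2 = 0
  c[5] = d·G[:,5] = (10001001101)·(00100000000) mod 2 = 0+0+0+0+0+0+0+0+0+0+0 mod 2 = 0
  c[6] = d·G[:,6] = (10001001101)·(00010000000) mod 2 = 0+0+0+0+0+0+0+0+0+0+0 mod 2 = 0
  c[7] = d·G[:,7] = (10001001101)·(00001111111) mod 2 = 0+0+0+0+1+0+0+1+1+0+1 mod 2 = 0
  c[8] = d·G[:,8] = (10001001101)·(00001000000) mod 2 = 0+0+0+0+1+0+0+0+0+0+0 mod 2 = 1
  c[9] = d·G[:,9] = (10001001101)·(00000100000) mod 2 = 0+0+0+0+0+0+0+0+0+0+0 mod 2 = 0
  c[10] = d·G[:,10] = (10001001101)·(00000010000) mod 2 = 0+0+0+0+0+0+0+0+0+0+0 mod 2 = 0
  c[11] = d·G[:,11] = (10001001101)·(00000001000) mod 2 = 0+0+0+0+0+0+0+1+0+0+0 mod 2 = 1
  c[12] = d·G[:,12] = (10001001101)·(00000000100) mod 2 = 0+0+0+0+0+0+0+0+1+0+0 mod 2 = 1
  c[13] = d·G[:,13] = (10001001101)·(00000000010) mod 2 = 0+0+0+0+0+0+0+0+0+0+0 mod 2 = 0
  c[14] = d·G[:,14] = (10001001101)·(00000000001) mod 2 = 0+0+0+0+0+0+0+0+0+0+1 mod 2 = 1
Codeword = 001100001001101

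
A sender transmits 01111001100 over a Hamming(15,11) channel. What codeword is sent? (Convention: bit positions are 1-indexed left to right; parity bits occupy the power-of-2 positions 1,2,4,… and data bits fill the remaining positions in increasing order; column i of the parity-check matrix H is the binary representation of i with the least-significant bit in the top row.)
Codeword c = d · G (mod 2), d = 01111001100:
  c[0] = d·G[:,0] = (01111001100)·(11011010101) mod 2 = 0+1+0+1+1+0+0+0+1+0+0 mod 2 = 0
  c[1] = d·G[:,1] = (01111001100)·(10110110011) mod 2 = 0+0+1+1+0+0+0+0+0+0+0 mod 2 = 0
  c[2] = d·G[:,2] = (01111001100)·(10000000000) mod 2 = 0+0+0+0+0+0+0+0+0+0+0 mod 2 = 0
  c[3] = d·G[:,3] = (01111001100)·(01110001111) mod 2 = 0+1+1+1+0+0+0+1+1+0+0 mod 2 = 1
  c[4] = d·G[:,4] = (01111001100)·(01000000000) mod 2 = 0+1+0+0+0+0+0+0+0+0+0 mod 2 = 1
  c[5] = d·G[:,5] = (01111001100)·(00100000000) mod 2 = 0+0+1+0+0+0+0+0+0+0+0 mod 2 = 1
  c[6] = d·G[:,6] = (01111001100)·(00010000000) mod 2 = 0+0+0+1+0+0+0+0+0+0+0 mod 2 = 1
  c[7] = d·G[:,7] = (01111001100)·(00001111111) mod 2 = 0+0+0+0+1+0+0+1+1+0+0 mod 2 = 1
  c[8] = d·G[:,8] = (01111001100)·(00001000000) mod 2 = 0+0+0+0+1+0+0+0+0+0+0 mod 2 = 1
  c[9] = d·G[:,9] = (01111001100)·(00000100000) mod 2 = 0+0+0+0+0+0+0+0+0+0+0 mod 2 = 0
  c[10] = d·G[:,10] = (01111001100)·(00000010000) mod 2 = 0+0+0+0+0+0+0+0+0+0+0 mod 2 = 0
  c[11] = d·G[:,11] = (01111001100)·(00000001000) mod 2 = 0+0+0+0+0+0+0+1+0+0+0 mod 2 = 1
  c[12] = d·G[:,12] = (01111001100)·(00000000100) mod 2 = 0+0+0+0+0+0+0+0+1+0+0 mod 2 = 1
  c[13] = d·G[:,13] = (01111001100)·(00000000010) mod 2 = 0+0+0+0+0+0+0+0+0+0+0 mod 2 = 0
  c[14] = d·G[:,14] = (01111001100)·(00000000001) mod 2 = 0+0+0+0+0+0+0+0+0+0+0 mod 2 = 0
Codeword = 000111111001100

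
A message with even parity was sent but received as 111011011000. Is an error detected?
Sum of received bits: 1+1+1+0+1+1+0+1+1+0+0+0 = 7; 7 mod 2 = 1. Result is 1 ≠ 0 → error detected.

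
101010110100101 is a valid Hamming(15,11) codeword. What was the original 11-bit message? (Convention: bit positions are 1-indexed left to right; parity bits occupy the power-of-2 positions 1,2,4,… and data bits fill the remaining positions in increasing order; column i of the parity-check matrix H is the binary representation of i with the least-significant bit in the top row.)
Parity bits occupy power-of-2 positions; data bits are at positions {3,5,6,7,9,10,11,12,13,14,15} (1-indexed).
Extract: c[3]=1 c[5]=1 c[6]=0 c[7]=1 c[9]=0 c[10]=1 c[11]=0 c[12]=0 c[13]=1 c[14]=0 c[15]=1
Data = 11010100101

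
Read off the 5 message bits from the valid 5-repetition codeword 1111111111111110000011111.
Split into 5-bit blocks: 11111 11111 11111 00000 11111
Data = 11101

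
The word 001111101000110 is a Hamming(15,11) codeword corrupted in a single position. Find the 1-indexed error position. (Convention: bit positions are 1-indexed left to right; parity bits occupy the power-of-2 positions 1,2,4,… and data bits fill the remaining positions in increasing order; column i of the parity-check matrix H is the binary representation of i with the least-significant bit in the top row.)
Syndrome s = H · r^T (mod 2), r = 001111101000110:
  s[0] = (101010101010101)·(001111101000110) mod 2 = 0+0+1+0+1+0+1+0+1+0+0+0+1+0+0 mod 2 = 1
  s[1] = (011001100110011)·(001111101000110) mod 2 = 0+0+1+0+0+1+1+0+0+0+0+0+0+1+0 mod 2 = 0
  s[2] = (000111100001111)·(001111101000110) mod 2 = 0+0+0+1+1+1+1+0+0+0+0+0+1+1+0 mod 2 = 0
  s[3] = (000000011111111)·(001111101000110) mod 2 = 0+0+0+0+0+0+0+0+1+0+0+0+1+1+0 mod 2 = 1
Syndrome = 1001
Column i of H is the binary representation of i, so the syndrome is the binary index of the flipped bit.
Read s = 1001 with s[0] as LSB: 1·2^0 + 0·2^1 + 0·2^2 + 1·2^3 = 9.
Error is at bit position 9.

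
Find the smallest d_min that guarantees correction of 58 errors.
Correcting t errors requires d_min ≥ 2t + 1 = 2·58 + 1 = 117.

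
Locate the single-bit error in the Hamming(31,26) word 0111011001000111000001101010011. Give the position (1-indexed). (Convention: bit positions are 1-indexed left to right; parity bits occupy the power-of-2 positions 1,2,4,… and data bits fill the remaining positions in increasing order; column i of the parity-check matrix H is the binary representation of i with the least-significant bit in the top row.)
Syndrome s = H · r^T (mod 2), r = 0111011001000111000001101010011:
  s[0] = (1010101010101010101010101010101)·(0111011001000111000001101010011) mod 2 = 0+0+1+0+0+0+1+0+0+0+0+0+0+0+1+0+0+0+0+0+0+0+1+0+1+0+1+0+0+0+1 mod 2 = 1
  s[1] = (0110011001100110011001100110011)·(0111011001000111000001101010011) mod 2 = 0+1+1+0+0+1+1+0+0+1+0+0+0+1+1+0+0+0+0+0+0+1+1+0+0+0+1+0+0+1+1 mod 2 = 0
  s[2] = (0001111000011110000111100001111)·(0111011001000111000001101010011) mod 2 = 0+0+0+1+0+1+1+0+0+0+0+0+0+1+1+0+0+0+0+0+0+1+1+0+0+0+0+0+0+1+1 mod 2 = 1
  s[3] = (0000000111111110000000011111111)·(0111011001000111000001101010011) mod 2 = 0+0+0+0+0+0+0+0+0+1+0+0+0+1+1+0+0+0+0+0+0+0+0+0+1+0+1+0+0+1+1 mod 2 = 1
  s[4] = (0000000000000001111111111111111)·(0111011001000111000001101010011) mod 2 = 0+0+0+0+0+0+0+0+0+0+0+0+0+0+0+1+0+0+0+0+0+1+1+0+1+0+1+0+0+1+1 mod 2 = 1
Syndrome = 10111
Column i of H is the binary representation of i, so the syndrome is the binary index of the flipped bit.
Read s = 10111 with s[0] as LSB: 1·2^0 + 0·2^1 + 1·2^2 + 1·2^3 + 1·2^4 = 29.
Error is at bit position 29.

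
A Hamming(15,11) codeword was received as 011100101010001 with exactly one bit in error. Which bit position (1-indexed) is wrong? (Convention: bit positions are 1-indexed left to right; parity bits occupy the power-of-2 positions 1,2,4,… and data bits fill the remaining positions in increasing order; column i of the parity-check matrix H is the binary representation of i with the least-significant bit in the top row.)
Syndrome s = H · r^T (mod 2), r = 011100101010001:
  s[0] = (101010101010101)·(011100101010001) mod 2 = 0+0+1+0+0+0+1+0+1+0+1+0+0+0+1 mod 2 = 1
  s[1] = (011001100110011)·(011100101010001) mod 2 = 0+1+1+0+0+0+1+0+0+0+1+0+0+0+1 mod 2 = 1
  s[2] = (000111100001111)·(011100101010001) mod 2 = 0+0+0+1+0+0+1+0+0+0+0+0+0+0+1 mod 2 = 1
  s[3] = (000000011111111)·(011100101010001) mod 2 = 0+0+0+0+0+0+0+0+1+0+1+0+0+0+1 mod 2 = 1
Syndrome = 1111
Column i of H is the binary representation of i, so the syndrome is the binary index of the flipped bit.
Read s = 1111 with s[0] as LSB: 1·2^0 + 1·2^1 + 1·2^2 + 1·2^3 = 15.
Error is at bit position 15.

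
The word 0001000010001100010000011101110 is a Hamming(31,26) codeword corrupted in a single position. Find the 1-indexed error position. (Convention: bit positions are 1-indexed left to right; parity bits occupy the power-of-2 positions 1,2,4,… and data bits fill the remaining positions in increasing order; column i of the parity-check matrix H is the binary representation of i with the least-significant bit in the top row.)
Syndrome s = H · r^T (mod 2), r = 0001000010001100010000011101110:
  s[0] = (1010101010101010101010101010101)·(0001000010001100010000011101110) mod 2 = 0+0+0+0+0+0+0+0+1+0+0+0+1+0+0+0+0+0+0+0+0+0+0+0+1+0+0+0+1+0+0 mod 2 = 0
  s[1] = (0110011001100110011001100110011)·(0001000010001100010000011101110) mod 2 = 0+0+0+0+0+0+0+0+0+0+0+0+0+1+0+0+0+1+0+0+0+0+0+0+0+1+0+0+0+1+0 mod 2 = 0
  s[2] = (0001111000011110000111100001111)·(0001000010001100010000011101110) mod 2 = 0+0+0+1+0+0+0+0+0+0+0+0+1+1+0+0+0+0+0+0+0+0+0+0+0+0+0+1+1+1+0 mod 2 = 0
  s[3] = (0000000111111110000000011111111)·(0001000010001100010000011101110) mod 2 = 0+0+0+0+0+0+0+0+1+0+0+0+1+1+0+0+0+0+0+0+0+0+0+1+1+1+0+1+1+1+0 mod 2 = 1
  s[4] = (0000000000000001111111111111111)·(0001000010001100010000011101110) mod 2 = 0+0+0+0+0+0+0+0+0+0+0+0+0+0+0+0+0+1+0+0+0+0+0+1+1+1+0+1+1+1+0 mod 2 = 1
Syndrome = 00011
Column i of H is the binary representation of i, so the syndrome is the binary index of the flipped bit.
Read s = 00011 with s[0] as LSB: 0·2^0 + 0·2^1 + 0·2^2 + 1·2^3 + 1·2^4 = 24.
Error is at bit position 24.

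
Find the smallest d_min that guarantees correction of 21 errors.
Correcting t errors requires d_min ≥ 2t + 1 = 2·21 + 1 = 43.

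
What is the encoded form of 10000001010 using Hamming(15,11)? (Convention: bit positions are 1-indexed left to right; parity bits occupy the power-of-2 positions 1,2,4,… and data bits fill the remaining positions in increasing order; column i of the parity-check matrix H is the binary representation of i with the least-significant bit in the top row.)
Codeword c = d · G (mod 2), d = 10000001010:
  c[0] = d·G[:,0] = (10000001010)·(11011010101) mod 2 = 1+0+0+0+0+0+0+0+0+0+0 mod 2 = 1
  c[1] = d·G[:,1] = (10000001010)·(10110110011) mod 2 = 1+0+0+0+0+0+0+0+0+1+0 mod 2 = 0
  c[2] = d·G[:,2] = (10000001010)·(10000000000) mod 2 = 1+0+0+0+0+0+0+0+0+0+0 mod 2 = 1
  c[3] = d·G[:,3] = (10000001010)·(01110001111) mod 2 = 0+0+0+0+0+0+0+1+0+1+0 mod 2 = 0
  c[4] = d·G[:,4] = (10000001010)·(01000000000) mod 2 = 0+0+0+0+0+0+0+0+0+0+0 mod 2 = 0
  c[5] = d·G[:,5] = (10000001010)·(00100000000) mod 2 = 0+0+0+0+0+0+0+0+0+0+0 mod 2 = 0
  c[6] = d·G[:,6] = (10000001010)·(00010000000) mod 2 = 0+0+0+0+0+0+0+0+0+0+0 mod 2 = 0
  c[7] = d·G[:,7] = (10000001010)·(00001111111) mod 2 = 0+0+0+0+0+0+0+1+0+1+0 mod 2 = 0
  c[8] = d·G[:,8] = (10000001010)·(00001000000) mod 2 = 0+0+0+0+0+0+0+0+0+0+0 mod 2 = 0
  c[9] = d·G[:,9] = (10000001010)·(00000100000) mod 2 = 0+0+0+0+0+0+0+0+0+0+0 mod 2 = 0
  c[10] = d·G[:,10] = (10000001010)·(00000010000) mod 2 = 0+0+0+0+0+0+0+0+0+0+0 mod 2 = 0
  c[11] = d·G[:,11] = (10000001010)·(00000001000) mod 2 = 0+0+0+0+0+0+0+1+0+0+0 mod 2 = 1
  c[12] = d·G[:,12] = (10000001010)·(00000000100) mod 2 = 0+0+0+0+0+0+0+0+0+0+0 mod 2 = 0
  c[13] = d·G[:,13] = (10000001010)·(00000000010) mod 2 = 0+0+0+0+0+0+0+0+0+1+0 mod 2 = 1
  c[14] = d·G[:,14] = (10000001010)·(00000000001) mod 2 = 0+0+0+0+0+0+0+0+0+0+0 mod 2 = 0
Codeword = 101000000001010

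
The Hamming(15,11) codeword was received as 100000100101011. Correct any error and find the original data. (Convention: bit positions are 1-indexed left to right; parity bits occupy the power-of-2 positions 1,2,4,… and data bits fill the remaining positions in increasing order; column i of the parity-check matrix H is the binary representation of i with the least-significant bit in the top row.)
Syndrome s = H · r^T (mod 2), r = 100000100101011:
  s[0] = (101010101010101)·(100000100101011) mod 2 = 1+0+0+0+0+0+1+0+0+0+0+0+0+0+1 mod 2 = 1
  s[1] = (011001100110011)·(100000100101011) mod 2 = 0+0+0+0+0+0+1+0+0+1+0+0+0+1+1 mod 2 = 0
  s[2] = (000111100001111)·(100000100101011) mod 2 = 0+0+0+0+0+0+1+0+0+0+0+1+0+1+1 mod 2 = 0
  s[3] = (000000011111111)·(100000100101011) mod 2 = 0+0+0+0+0+0+0+0+0+1+0+1+0+1+1 mod 2 = 0
Syndrome = 1000
Column 1 of H equals this syndrome → error at bit 1 (1-indexed).
Flip bit 1: 100000100101011 → 000000100101011
Extract data bits at positions {3,5,6,7,9,10,11,12,13,14,15}: 00010101011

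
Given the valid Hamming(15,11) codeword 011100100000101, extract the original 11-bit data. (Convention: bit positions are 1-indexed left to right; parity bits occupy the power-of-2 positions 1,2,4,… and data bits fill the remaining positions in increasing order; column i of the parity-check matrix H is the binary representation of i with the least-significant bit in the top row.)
Parity bits occupy power-of-2 positions; data bits are at positions {3,5,6,7,9,10,11,12,13,14,15} (1-indexed).
Extract: c[3]=1 c[5]=0 c[6]=0 c[7]=1 c[9]=0 c[10]=0 c[11]=0 c[12]=0 c[13]=1 c[14]=0 c[15]=1
Data = 10010000101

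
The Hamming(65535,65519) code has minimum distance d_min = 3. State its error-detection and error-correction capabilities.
Detection only: up to d_min − 1 = 2 errors.
Correction: up to ⌊(d_min − 1)/2⌋ = ⌊2/2⌋ = 1 errors.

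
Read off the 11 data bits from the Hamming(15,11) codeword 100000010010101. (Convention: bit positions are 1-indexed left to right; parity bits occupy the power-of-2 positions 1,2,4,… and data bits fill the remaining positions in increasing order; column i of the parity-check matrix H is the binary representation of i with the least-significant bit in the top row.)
Parity bits occupy power-of-2 positions; data bits are at positions {3,5,6,7,9,10,11,12,13,14,15} (1-indexed).
Extract: c[3]=0 c[5]=0 c[6]=0 c[7]=0 c[9]=0 c[10]=0 c[11]=1 c[12]=0 c[13]=1 c[14]=0 c[15]=1
Data = 00000010101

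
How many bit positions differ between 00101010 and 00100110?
XOR = 00001100, count of 1s = 2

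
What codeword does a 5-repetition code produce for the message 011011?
Repeat each bit 5× and concatenate:
0→00000  1→11111  1→11111  0→00000  1→11111  1→11111
Codeword = 000001111111111000001111111111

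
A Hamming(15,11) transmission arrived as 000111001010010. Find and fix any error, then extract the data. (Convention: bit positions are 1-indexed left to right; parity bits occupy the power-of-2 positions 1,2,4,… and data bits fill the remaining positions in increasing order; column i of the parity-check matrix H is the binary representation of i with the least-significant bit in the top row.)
Syndrome s = H · r^T (mod 2), r = 000111001010010:
  s[0] = (101010101010101)·(000111001010010) mod 2 = 0+0+0+0+1+0+0+0+1+0+1+0+0+0+0 mod 2 = 1
  s[1] = (011001100110011)·(000111001010010) mod 2 = 0+0+0+0+0+1+0+0+0+0+1+0+0+1+0 mod 2 = 1
  s[2] = (000111100001111)·(000111001010010) mod 2 = 0+0+0+1+1+1+0+0+0+0+0+0+0+1+0 mod 2 = 0
  s[3] = (000000011111111)·(000111001010010) mod 2 = 0+0+0+0+0+0+0+0+1+0+1+0+0+1+0 mod 2 = 1
Syndrome = 1101
Column 11 of H equals this syndrome → error at bit 11 (1-indexed).
Flip bit 11: 000111001010010 → 000111001000010
Extract data bits at positions {3,5,6,7,9,10,11,12,13,14,15}: 01101000010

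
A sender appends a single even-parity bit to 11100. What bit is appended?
Sum of data bits: 1+1+1+0+0 = 3.
3 mod 2 = 1, so parity bit = 1.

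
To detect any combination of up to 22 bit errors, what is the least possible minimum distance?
Detecting e errors requires d_min ≥ e + 1 = 22 + 1 = 23.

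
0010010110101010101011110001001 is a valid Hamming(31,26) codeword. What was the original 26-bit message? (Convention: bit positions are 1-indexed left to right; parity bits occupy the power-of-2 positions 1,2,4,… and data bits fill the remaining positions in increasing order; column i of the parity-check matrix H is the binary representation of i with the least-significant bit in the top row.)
Parity bits occupy power-of-2 positions; data bits are at positions {3,5,6,7,9,10,11,12,13,14,15,17,18,19,20,21,22,23,24,25,26,27,28,29,30,31} (1-indexed).
Extract: c[3]=1 c[5]=0 c[6]=1 c[7]=0 c[9]=1 c[10]=0 c[11]=1 c[12]=0 c[13]=1 c[14]=0 c[15]=1 c[17]=1 c[18]=0 c[19]=1 c[20]=0 c[21]=1 c[22]=1 c[23]=1 c[24]=1 c[25]=0 c[26]=0 c[27]=0 c[28]=1 c[29]=0 c[30]=0 c[31]=1
Data = 10101010101101011110001001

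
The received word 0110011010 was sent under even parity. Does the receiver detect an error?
Sum of received bits: 0+1+1+0+0+1+1+0+1+0 = 5; 5 mod 2 = 1. Result is 1 ≠ 0 → error detected.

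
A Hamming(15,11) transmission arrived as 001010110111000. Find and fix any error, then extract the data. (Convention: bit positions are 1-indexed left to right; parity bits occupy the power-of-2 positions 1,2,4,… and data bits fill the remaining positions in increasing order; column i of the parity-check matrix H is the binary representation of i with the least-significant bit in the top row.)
Syndrome s = H · r^T (mod 2), r = 001010110111000:
  s[0] = (101010101010101)·(001010110111000) mod 2 = 0+0+1+0+1+0+1+0+0+0+1+0+0+0+0 mod 2 = 0
  s[1] = (011001100110011)·(001010110111000) mod 2 = 0+0+1+0+0+0+1+0+0+1+1+0+0+0+0 mod 2 = 0
  s[2] = (000111100001111)·(001010110111000) mod 2 = 0+0+0+0+1+0+1+0+0+0+0+1+0+0+0 mod 2 = 1
  s[3] = (000000011111111)·(001010110111000) mod 2 = 0+0+0+0+0+0+0+1+0+1+1+1+0+0+0 mod 2 = 0
Syndrome = 0010
Column 4 of H equals this syndrome → error at bit 4 (1-indexed).
Flip bit 4: 001010110111000 → 001110110111000
Extract data bits at positions {3,5,6,7,9,10,11,12,13,14,15}: 11010111000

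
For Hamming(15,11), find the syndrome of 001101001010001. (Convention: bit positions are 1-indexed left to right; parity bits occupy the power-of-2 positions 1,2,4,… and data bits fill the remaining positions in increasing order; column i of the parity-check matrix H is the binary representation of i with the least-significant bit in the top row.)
Syndrome s = H · r^T (mod 2), r = 001101001010001:
  s[0] = (101010101010101)·(001101001010001) mod 2 = 0+0+1+0+0+0+0+0+1+0+1+0+0+0+1 mod 2 = 0
  s[1] = (011001100110011)·(001101001010001) mod 2 = 0+0+1+0+0+1+0+0+0+0+1+0+0+0+1 mod 2 = 0
  s[2] = (000111100001111)·(001101001010001) mod 2 = 0+0+0+1+0+1+0+0+0+0+0+0+0+0+1 mod 2 = 1
  s[3] = (000000011111111)·(001101001010001) mod 2 = 0+0+0+0+0+0+0+0+1+0+1+0+0+0+1 mod 2 = 1
Syndrome = 0011
Non-zero syndrome: error at position 12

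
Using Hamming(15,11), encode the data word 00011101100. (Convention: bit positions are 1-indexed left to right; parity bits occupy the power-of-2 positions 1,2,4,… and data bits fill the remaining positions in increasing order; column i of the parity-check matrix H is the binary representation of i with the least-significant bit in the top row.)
Codeword c = d · G (mod 2), d = 00011101100:
  c[0] = d·G[:,0] = (00011101100)·(11011010101) mod 2 = 0+0+0+1+1+0+0+0+1+0+0 mod 2 = 1
  c[1] = d·G[:,1] = (00011101100)·(10110110011) mod 2 = 0+0+0+1+0+1+0+0+0+0+0 mod 2 = 0
  c[2] = d·G[:,2] = (00011101100)·(10000000000) mod 2 = 0+0+0+0+0+0+0+0+0+0+0 mod 2 = 0
  c[3] = d·G[:,3] = (00011101100)·(01110001111) mod 2 = 0+0+0+1+0+0+0+1+1+0+0 mod 2 = 1
  c[4] = d·G[:,4] = (00011101100)·(01000000000) mod 2 = 0+0+0+0+0+0+0+0+0+0+0 mod 2 = 0
  c[5] = d·G[:,5] = (00011101100)·(00100000000) mod 2 = 0+0+0+0+0+0+0+0+0+0+0 mod 2 = 0
  c[6] = d·G[:,6] = (00011101100)·(00010000000) mod 2 = 0+0+0+1+0+0+0+0+0+0+0 mod 2 = 1
  c[7] = d·G[:,7] = (00011101100)·(00001111111) mod 2 = 0+0+0+0+1+1+0+1+1+0+0 mod 2 = 0
  c[8] = d·G[:,8] = (00011101100)·(00001000000) mod 2 = 0+0+0+0+1+0+0+0+0+0+0 mod 2 = 1
  c[9] = d·G[:,9] = (00011101100)·(00000100000) mod 2 = 0+0+0+0+0+1+0+0+0+0+0 mod 2 = 1
  c[10] = d·G[:,10] = (00011101100)·(00000010000) mod 2 = 0+0+0+0+0+0+0+0+0+0+0 mod 2 = 0
  c[11] = d·G[:,11] = (00011101100)·(00000001000) mod 2 = 0+0+0+0+0+0+0+1+0+0+0 mod 2 = 1
  c[12] = d·G[:,12] = (00011101100)·(00000000100) mod 2 = 0+0+0+0+0+0+0+0+1+0+0 mod 2 = 1
  c[13] = d·G[:,13] = (00011101100)·(00000000010) mod 2 = 0+0+0+0+0+0+0+0+0+0+0 mod 2 = 0
  c[14] = d·G[:,14] = (00011101100)·(00000000001) mod 2 = 0+0+0+0+0+0+0+0+0+0+0 mod 2 = 0
Codeword = 100100101101100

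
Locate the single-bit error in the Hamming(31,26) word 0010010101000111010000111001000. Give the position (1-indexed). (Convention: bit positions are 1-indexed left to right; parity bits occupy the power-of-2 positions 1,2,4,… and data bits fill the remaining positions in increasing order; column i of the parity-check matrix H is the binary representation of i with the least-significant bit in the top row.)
Syndrome s = H · r^T (mod 2), r = 0010010101000111010000111001000:
  s[0] = (1010101010101010101010101010101)·(0010010101000111010000111001000) mod 2 = 0+0+1+0+0+0+0+0+0+0+0+0+0+0+1+0+0+0+0+0+0+0+1+0+1+0+0+0+0+0+0 mod 2 = 0
  s[1] = (0110011001100110011001100110011)·(0010010101000111010000111001000) mod 2 = 0+0+1+0+0+1+0+0+0+1+0+0+0+1+1+0+0+1+0+0+0+0+1+0+0+0+0+0+0+0+0 mod 2 = 1
  s[2] = (0001111000011110000111100001111)·(0010010101000111010000111001000) mod 2 = 0+0+0+0+0+1+0+0+0+0+0+0+0+1+1+0+0+0+0+0+0+0+1+0+0+0+0+1+0+0+0 mod 2 = 1
  s[3] = (0000000111111110000000011111111)·(0010010101000111010000111001000) mod 2 = 0+0+0+0+0+0+0+1+0+1+0+0+0+1+1+0+0+0+0+0+0+0+0+1+1+0+0+1+0+0+0 mod 2 = 1
  s[4] = (0000000000000001111111111111111)·(0010010101000111010000111001000) mod 2 = 0+0+0+0+0+0+0+0+0+0+0+0+0+0+0+1+0+1+0+0+0+0+1+1+1+0+0+1+0+0+0 mod 2 = 0
Syndrome = 01110
Column i of H is the binary representation of i, so the syndrome is the binary index of the flipped bit.
Read s = 01110 with s[0] as LSB: 0·2^0 + 1·2^1 + 1·2^2 + 1·2^3 + 0·2^4 = 14.
Error is at bit position 14.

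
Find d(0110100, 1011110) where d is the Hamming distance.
XOR = 1101010, count of 1s = 4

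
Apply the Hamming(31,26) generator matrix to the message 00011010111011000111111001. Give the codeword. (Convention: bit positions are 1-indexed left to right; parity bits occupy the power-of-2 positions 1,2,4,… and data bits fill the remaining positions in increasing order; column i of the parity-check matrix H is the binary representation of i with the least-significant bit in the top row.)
Codeword c = d · G (mod 2), d = 00011010111011000111111001:
  c[0] = d·G[:,0] = (00011010111011000111111001)·(11011010101101010101010101) mod 2 = 0+0+0+1+1+0+1+0+1+0+1+0+0+1+0+0+0+1+0+1+0+1+0+0+0+1 mod 2 = 0
  c[1] = d·G[:,1] = (00011010111011000111111001)·(10110110011011001100110011) mod 2 = 0+0+0+1+0+0+1+0+0+1+1+0+1+1+0+0+0+1+0+0+1+1+0+0+0+1 mod 2 = 0
  c[2] = d·G[:,2] = (00011010111011000111111001)·(10000000000000000000000000) mod 2 = 0+0+0+0+0+0+0+0+0+0+0+0+0+0+0+0+0+0+0+0+0+0+0+0+0+0 mod 2 = 0
  c[3] = d·G[:,3] = (00011010111011000111111001)·(01110001111000111100001111) mod 2 = 0+0+0+1+0+0+0+0+1+1+1+0+0+0+0+0+0+1+0+0+0+0+1+0+0+1 mod 2 = 1
  c[4] = d·G[:,4] = (00011010111011000111111001)·(01000000000000000000000000) mod 2 = 0+0+0+0+0+0+0+0+0+0+0+0+0+0+0+0+0+0+0+0+0+0+0+0+0+0 mod 2 = 0
  c[5] = d·G[:,5] = (00011010111011000111111001)·(00100000000000000000000000) mod 2 = 0+0+0+0+0+0+0+0+0+0+0+0+0+0+0+0+0+0+0+0+0+0+0+0+0+0 mod 2 = 0
  c[6] = d·G[:,6] = (00011010111011000111111001)·(00010000000000000000000000) mod 2 = 0+0+0+1+0+0+0+0+0+0+0+0+0+0+0+0+0+0+0+0+0+0+0+0+0+0 mod 2 = 1
  c[7] = d·G[:,7] = (00011010111011000111111001)·(00001111111000000011111111) mod 2 = 0+0+0+0+1+0+1+0+1+1+1+0+0+0+0+0+0+0+1+1+1+1+1+0+0+1 mod 2 = 1
  c[8] = d·G[:,8] = (00011010111011000111111001)·(00001000000000000000000000) mod 2 = 0+0+0+0+1+0+0+0+0+0+0+0+0+0+0+0+0+0+0+0+0+0+0+0+0+0 mod 2 = 1
  c[9] = d·G[:,9] = (00011010111011000111111001)·(00000100000000000000000000) mod 2 = 0+0+0+0+0+0+0+0+0+0+0+0+0+0+0+0+0+0+0+0+0+0+0+0+0+0 mod 2 = 0
  c[10] = d·G[:,10] = (00011010111011000111111001)·(00000010000000000000000000) mod 2 = 0+0+0+0+0+0+1+0+0+0+0+0+0+0+0+0+0+0+0+0+0+0+0+0+0+0 mod 2 = 1
  c[11] = d·G[:,11] = (00011010111011000111111001)·(00000001000000000000000000) mod 2 = 0+0+0+0+0+0+0+0+0+0+0+0+0+0+0+0+0+0+0+0+0+0+0+0+0+0 mod 2 = 0
  c[12] = d·G[:,12] = (00011010111011000111111001)·(00000000100000000000000000) mod 2 = 0+0+0+0+0+0+0+0+1+0+0+0+0+0+0+0+0+0+0+0+0+0+0+0+0+0 mod 2 = 1
  c[13] = d·G[:,13] = (00011010111011000111111001)·(00000000010000000000000000) mod 2 = 0+0+0+0+0+0+0+0+0+1+0+0+0+0+0+0+0+0+0+0+0+0+0+0+0+0 mod 2 = 1
  c[14] = d·G[:,14] = (00011010111011000111111001)·(00000000001000000000000000) mod 2 = 0+0+0+0+0+0+0+0+0+0+1+0+0+0+0+0+0+0+0+0+0+0+0+0+0+0 mod 2 = 1
  c[15] = d·G[:,15] = (00011010111011000111111001)·(00000000000111111111111111) mod 2 = 0+0+0+0+0+0+0+0+0+0+0+0+1+1+0+0+0+1+1+1+1+1+1+0+0+1 mod 2 = 1
  c[16] = d·G[:,16] = (00011010111011000111111001)·(00000000000100000000000000) mod 2 = 0+0+0+0+0+0+0+0+0+0+0+0+0+0+0+0+0+0+0+0+0+0+0+0+0+0 mod 2 = 0
  c[17] = d·G[:,17] = (00011010111011000111111001)·(00000000000010000000000000) mod 2 = 0+0+0+0+0+0+0+0+0+0+0+0+1+0+0+0+0+0+0+0+0+0+0+0+0+0 mod 2 = 1
  c[18] = d·G[:,18] = (00011010111011000111111001)·(00000000000001000000000000) mod 2 = 0+0+0+0+0+0+0+0+0+0+0+0+0+1+0+0+0+0+0+0+0+0+0+0+0+0 mod 2 = 1
  c[19] = d·G[:,19] = (00011010111011000111111001)·(00000000000000100000000000) mod 2 = 0+0+0+0+0+0+0+0+0+0+0+0+0+0+0+0+0+0+0+0+0+0+0+0+0+0 mod 2 = 0
  c[20] = d·G[:,20] = (00011010111011000111111001)·(00000000000000010000000000) mod 2 = 0+0+0+0+0+0+0+0+0+0+0+0+0+0+0+0+0+0+0+0+0+0+0+0+0+0 mod 2 = 0
  c[21] = d·G[:,21] = (00011010111011000111111001)·(00000000000000001000000000) mod 2 = 0+0+0+0+0+0+0+0+0+0+0+0+0+0+0+0+0+0+0+0+0+0+0+0+0+0 mod 2 = 0
  c[22] = d·G[:,22] = (00011010111011000111111001)·(00000000000000000100000000) mod 2 = 0+0+0+0+0+0+0+0+0+0+0+0+0+0+0+0+0+1+0+0+0+0+0+0+0+0 mod 2 = 1
  c[23] = d·G[:,23] = (00011010111011000111111001)·(00000000000000000010000000) mod 2 = 0+0+0+0+0+0+0+0+0+0+0+0+0+0+0+0+0+0+1+0+0+0+0+0+0+0 mod 2 = 1
  c[24] = d·G[:,24] = (00011010111011000111111001)·(00000000000000000001000000) mod 2 = 0+0+0+0+0+0+0+0+0+0+0+0+0+0+0+0+0+0+0+1+0+0+0+0+0+0 mod 2 = 1
  c[25] = d·G[:,25] = (00011010111011000111111001)·(00000000000000000000100000) mod 2 = 0+0+0+0+0+0+0+0+0+0+0+0+0+0+0+0+0+0+0+0+1+0+0+0+0+0 mod 2 = 1
  c[26] = d·G[:,26] = (00011010111011000111111001)·(00000000000000000000010000) mod 2 = 0+0+0+0+0+0+0+0+0+0+0+0+0+0+0+0+0+0+0+0+0+1+0+0+0+0 mod 2 = 1
  c[27] = d·G[:,27] = (00011010111011000111111001)·(00000000000000000000001000) mod 2 = 0+0+0+0+0+0+0+0+0+0+0+0+0+0+0+0+0+0+0+0+0+0+1+0+0+0 mod 2 = 1
  c[28] = d·G[:,28] = (00011010111011000111111001)·(00000000000000000000000100) mod 2 = 0+0+0+0+0+0+0+0+0+0+0+0+0+0+0+0+0+0+0+0+0+0+0+0+0+0 mod 2 = 0
  c[29] = d·G[:,29] = (00011010111011000111111001)·(00000000000000000000000010) mod 2 = 0+0+0+0+0+0+0+0+0+0+0+0+0+0+0+0+0+0+0+0+0+0+0+0+0+0 mod 2 = 0
  c[30] = d·G[:,30] = (00011010111011000111111001)·(00000000000000000000000001) mod 2 = 0+0+0+0+0+0+0+0+0+0+0+0+0+0+0+0+0+0+0+0+0+0+0+0+0+1 mod 2 = 1
Codeword = 0001001110101111011000111111001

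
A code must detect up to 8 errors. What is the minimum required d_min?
Detecting e errors requires d_min ≥ e + 1 = 8 + 1 = 9.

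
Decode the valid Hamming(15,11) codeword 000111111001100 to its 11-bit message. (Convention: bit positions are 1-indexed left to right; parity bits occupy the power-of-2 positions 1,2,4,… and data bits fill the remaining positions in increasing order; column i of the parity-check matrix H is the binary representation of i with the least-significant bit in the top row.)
Parity bits occupy power-of-2 positions; data bits are at positions {3,5,6,7,9,10,11,12,13,14,15} (1-indexed).
Extract: c[3]=0 c[5]=1 c[6]=1 c[7]=1 c[9]=1 c[10]=0 c[11]=0 c[12]=1 c[13]=1 c[14]=0 c[15]=0
Data = 01111001100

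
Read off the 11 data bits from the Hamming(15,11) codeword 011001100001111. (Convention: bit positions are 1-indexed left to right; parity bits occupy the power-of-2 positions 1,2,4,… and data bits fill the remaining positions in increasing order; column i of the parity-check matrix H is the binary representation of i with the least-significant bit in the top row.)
Parity bits occupy power-of-2 positions; data bits are at positions {3,5,6,7,9,10,11,12,13,14,15} (1-indexed).
Extract: c[3]=1 c[5]=0 c[6]=1 c[7]=1 c[9]=0 c[10]=0 c[11]=0 c[12]=1 c[13]=1 c[14]=1 c[15]=1
Data = 10110001111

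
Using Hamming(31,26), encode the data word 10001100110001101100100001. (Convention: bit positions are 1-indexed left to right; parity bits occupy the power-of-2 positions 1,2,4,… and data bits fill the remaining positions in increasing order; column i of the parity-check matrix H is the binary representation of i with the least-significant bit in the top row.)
Codeword c = d · G (mod 2), d = 10001100110001101100100001:
  c[0] = d·G[:,0] = (10001100110001101100100001)·(11011010101101010101010101) mod 2 = 1+0+0+0+1+0+0+0+1+0+0+0+0+1+0+0+0+1+0+0+0+0+0+0+0+1 mod 2 = 0
  c[1] = d·G[:,1] = (10001100110001101100100001)·(10110110011011001100110011) mod 2 = 1+0+0+0+0+1+0+0+0+1+0+0+0+1+0+0+1+1+0+0+1+0+0+0+0+1 mod 2 = 0
  c[2] = d·G[:,2] = (10001100110001101100100001)·(10000000000000000000000000) mod 2 = 1+0+0+0+0+0+0+0+0+0+0+0+0+0+0+0+0+0+0+0+0+0+0+0+0+0 mod 2 = 1
  c[3] = d·G[:,3] = (10001100110001101100100001)·(01110001111000111100001111) mod 2 = 0+0+0+0+0+0+0+0+1+1+0+0+0+0+1+0+1+1+0+0+0+0+0+0+0+1 mod 2 = 0
  c[4] = d·G[:,4] = (10001100110001101100100001)·(01000000000000000000000000) mod 2 = 0+0+0+0+0+0+0+0+0+0+0+0+0+0+0+0+0+0+0+0+0+0+0+0+0+0 mod 2 = 0
  c[5] = d·G[:,5] = (10001100110001101100100001)·(00100000000000000000000000) mod 2 = 0+0+0+0+0+0+0+0+0+0+0+0+0+0+0+0+0+0+0+0+0+0+0+0+0+0 mod 2 = 0
  c[6] = d·G[:,6] = (10001100110001101100100001)·(00010000000000000000000000) mod 2 = 0+0+0+0+0+0+0+0+0+0+0+0+0+0+0+0+0+0+0+0+0+0+0+0+0+0 mod 2 = 0
  c[7] = d·G[:,7] = (10001100110001101100100001)·(00001111111000000011111111) mod 2 = 0+0+0+0+1+1+0+0+1+1+0+0+0+0+0+0+0+0+0+0+1+0+0+0+0+1 mod 2 = 0
  c[8] = d·G[:,8] = (10001100110001101100100001)·(00001000000000000000000000) mod 2 = 0+0+0+0+1+0+0+0+0+0+0+0+0+0+0+0+0+0+0+0+0+0+0+0+0+0 mod 2 = 1
  c[9] = d·G[:,9] = (10001100110001101100100001)·(00000100000000000000000000) mod 2 = 0+0+0+0+0+1+0+0+0+0+0+0+0+0+0+0+0+0+0+0+0+0+0+0+0+0 mod 2 = 1
  c[10] = d·G[:,10] = (10001100110001101100100001)·(00000010000000000000000000) mod 2 = 0+0+0+0+0+0+0+0+0+0+0+0+0+0+0+0+0+0+0+0+0+0+0+0+0+0 mod 2 = 0
  c[11] = d·G[:,11] = (10001100110001101100100001)·(00000001000000000000000000) mod 2 = 0+0+0+0+0+0+0+0+0+0+0+0+0+0+0+0+0+0+0+0+0+0+0+0+0+0 mod 2 = 0
  c[12] = d·G[:,12] = (10001100110001101100100001)·(00000000100000000000000000) mod 2 = 0+0+0+0+0+0+0+0+1+0+0+0+0+0+0+0+0+0+0+0+0+0+0+0+0+0 mod 2 = 1
  c[13] = d·G[:,13] = (10001100110001101100100001)·(00000000010000000000000000) mod 2 = 0+0+0+0+0+0+0+0+0+1+0+0+0+0+0+0+0+0+0+0+0+0+0+0+0+0 mod 2 = 1
  c[14] = d·G[:,14] = (10001100110001101100100001)·(00000000001000000000000000) mod 2 = 0+0+0+0+0+0+0+0+0+0+0+0+0+0+0+0+0+0+0+0+0+0+0+0+0+0 mod 2 = 0
  c[15] = d·G[:,15] = (10001100110001101100100001)·(00000000000111111111111111) mod 2 = 0+0+0+0+0+0+0+0+0+0+0+0+0+1+1+0+1+1+0+0+1+0+0+0+0+1 mod 2 = 0
  c[16] = d·G[:,16] = (10001100110001101100100001)·(00000000000100000000000000) mod 2 = 0+0+0+0+0+0+0+0+0+0+0+0+0+0+0+0+0+0+0+0+0+0+0+0+0+0 mod 2 = 0
  c[17] = d·G[:,17] = (10001100110001101100100001)·(00000000000010000000000000) mod 2 = 0+0+0+0+0+0+0+0+0+0+0+0+0+0+0+0+0+0+0+0+0+0+0+0+0+0 mod 2 = 0
  c[18] = d·G[:,18] = (10001100110001101100100001)·(00000000000001000000000000) mod 2 = 0+0+0+0+0+0+0+0+0+0+0+0+0+1+0+0+0+0+0+0+0+0+0+0+0+0 mod 2 = 1
  c[19] = d·G[:,19] = (10001100110001101100100001)·(00000000000000100000000000) mod 2 = 0+0+0+0+0+0+0+0+0+0+0+0+0+0+1+0+0+0+0+0+0+0+0+0+0+0 mod 2 = 1
  c[20] = d·G[:,20] = (10001100110001101100100001)·(00000000000000010000000000) mod 2 = 0+0+0+0+0+0+0+0+0+0+0+0+0+0+0+0+0+0+0+0+0+0+0+0+0+0 mod 2 = 0
  c[21] = d·G[:,21] = (10001100110001101100100001)·(00000000000000001000000000) mod 2 = 0+0+0+0+0+0+0+0+0+0+0+0+0+0+0+0+1+0+0+0+0+0+0+0+0+0 mod 2 = 1
  c[22] = d·G[:,22] = (10001100110001101100100001)·(00000000000000000100000000) mod 2 = 0+0+0+0+0+0+0+0+0+0+0+0+0+0+0+0+0+1+0+0+0+0+0+0+0+0 mod 2 = 1
  c[23] = d·G[:,23] = (10001100110001101100100001)·(00000000000000000010000000) mod 2 = 0+0+0+0+0+0+0+0+0+0+0+0+0+0+0+0+0+0+0+0+0+0+0+0+0+0 mod 2 = 0
  c[24] = d·G[:,24] = (10001100110001101100100001)·(00000000000000000001000000) mod 2 = 0+0+0+0+0+0+0+0+0+0+0+0+0+0+0+0+0+0+0+0+0+0+0+0+0+0 mod 2 = 0
  c[25] = d·G[:,25] = (10001100110001101100100001)·(00000000000000000000100000) mod 2 = 0+0+0+0+0+0+0+0+0+0+0+0+0+0+0+0+0+0+0+0+1+0+0+0+0+0 mod 2 = 1
  c[26] = d·G[:,26] = (10001100110001101100100001)·(00000000000000000000010000) mod 2 = 0+0+0+0+0+0+0+0+0+0+0+0+0+0+0+0+0+0+0+0+0+0+0+0+0+0 mod 2 = 0
  c[27] = d·G[:,27] = (10001100110001101100100001)·(00000000000000000000001000) mod 2 = 0+0+0+0+0+0+0+0+0+0+0+0+0+0+0+0+0+0+0+0+0+0+0+0+0+0 mod 2 = 0
  c[28] = d·G[:,28] = (10001100110001101100100001)·(00000000000000000000000100) mod 2 = 0+0+0+0+0+0+0+0+0+0+0+0+0+0+0+0+0+0+0+0+0+0+0+0+0+0 mod 2 = 0
  c[29] = d·G[:,29] = (10001100110001101100100001)·(00000000000000000000000010) mod 2 = 0+0+0+0+0+0+0+0+0+0+0+0+0+0+0+0+0+0+0+0+0+0+0+0+0+0 mod 2 = 0
  c[30] = d·G[:,30] = (10001100110001101100100001)·(00000000000000000000000001) mod 2 = 0+0+0+0+0+0+0+0+0+0+0+0+0+0+0+0+0+0+0+0+0+0+0+0+0+1 mod 2 = 1
Codeword = 0010000011001100001101100100001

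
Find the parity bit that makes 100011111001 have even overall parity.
Sum of data bits: 1+0+0+0+1+1+1+1+1+0+0+1 = 7.
7 mod 2 = 1, so parity bit = 1.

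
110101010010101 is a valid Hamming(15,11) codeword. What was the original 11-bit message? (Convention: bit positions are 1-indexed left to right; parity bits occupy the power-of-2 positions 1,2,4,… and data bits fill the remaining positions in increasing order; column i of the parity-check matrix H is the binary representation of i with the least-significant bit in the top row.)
Parity bits occupy power-of-2 positions; data bits are at positions {3,5,6,7,9,10,11,12,13,14,15} (1-indexed).
Extract: c[3]=0 c[5]=0 c[6]=1 c[7]=0 c[9]=0 c[10]=0 c[11]=1 c[12]=0 c[13]=1 c[14]=0 c[15]=1
Data = 00100010101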